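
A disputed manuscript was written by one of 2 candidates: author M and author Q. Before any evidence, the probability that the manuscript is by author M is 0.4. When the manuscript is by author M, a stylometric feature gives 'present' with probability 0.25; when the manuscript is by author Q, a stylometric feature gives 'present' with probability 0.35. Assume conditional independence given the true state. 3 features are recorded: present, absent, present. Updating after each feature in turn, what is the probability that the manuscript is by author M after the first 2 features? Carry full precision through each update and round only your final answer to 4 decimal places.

After 'present': P(author M) = 0.25·0.4000 / (0.25·0.4000 + 0.35·0.6000) ≈ 0.3226
After 'absent': P(author M) = 0.75·0.3226 / (0.75·0.3226 + 0.65·0.6774) ≈ 0.3546

0.3546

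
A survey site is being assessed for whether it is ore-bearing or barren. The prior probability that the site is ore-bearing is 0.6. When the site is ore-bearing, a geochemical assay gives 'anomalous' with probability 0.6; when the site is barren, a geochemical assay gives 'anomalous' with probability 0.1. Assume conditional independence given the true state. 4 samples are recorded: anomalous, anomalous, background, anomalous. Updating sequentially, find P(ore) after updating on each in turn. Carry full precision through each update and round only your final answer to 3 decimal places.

0.993

After 'anomalous': P(ore) = 0.6·0.6000 / (0.6·0.6000 + 0.1·0.4000) ≈ 0.9000
After 'anomalous': P(ore) = 0.6·0.9000 / (0.6·0.9000 + 0.1·0.1000) ≈ 0.9818
After 'background': P(ore) = 0.4·0.9818 / (0.4·0.9818 + 0.9·0.0182) ≈ 0.9600
After 'anomalous': P(ore) = 0.6·0.9600 / (0.6·0.9600 + 0.1·0.0400) ≈ 0.9931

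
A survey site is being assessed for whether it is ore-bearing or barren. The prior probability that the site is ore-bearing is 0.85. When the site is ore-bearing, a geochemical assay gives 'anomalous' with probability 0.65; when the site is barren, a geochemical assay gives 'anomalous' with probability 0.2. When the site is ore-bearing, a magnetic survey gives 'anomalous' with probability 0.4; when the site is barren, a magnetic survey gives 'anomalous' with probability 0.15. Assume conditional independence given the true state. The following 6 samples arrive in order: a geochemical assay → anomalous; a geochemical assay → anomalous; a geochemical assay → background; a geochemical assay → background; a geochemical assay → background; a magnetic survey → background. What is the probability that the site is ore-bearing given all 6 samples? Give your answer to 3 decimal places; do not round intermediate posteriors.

After a geochemical assay='anomalous': P(ore) = 0.65·0.8500 / (0.65·0.8500 + 0.2·0.1500) ≈ 0.9485
After a geochemical assay='anomalous': P(ore) = 0.65·0.9485 / (0.65·0.9485 + 0.2·0.0515) ≈ 0.9836
After a geochemical assay='background': P(ore) = 0.35·0.9836 / (0.35·0.9836 + 0.8·0.0164) ≈ 0.9632
After a geochemical assay='background': P(ore) = 0.35·0.9632 / (0.35·0.9632 + 0.8·0.0368) ≈ 0.9197
After a geochemical assay='background': P(ore) = 0.35·0.9197 / (0.35·0.9197 + 0.8·0.0803) ≈ 0.8337
After a magnetic survey='background': P(ore) = 0.6·0.8337 / (0.6·0.8337 + 0.85·0.1663) ≈ 0.7796

0.780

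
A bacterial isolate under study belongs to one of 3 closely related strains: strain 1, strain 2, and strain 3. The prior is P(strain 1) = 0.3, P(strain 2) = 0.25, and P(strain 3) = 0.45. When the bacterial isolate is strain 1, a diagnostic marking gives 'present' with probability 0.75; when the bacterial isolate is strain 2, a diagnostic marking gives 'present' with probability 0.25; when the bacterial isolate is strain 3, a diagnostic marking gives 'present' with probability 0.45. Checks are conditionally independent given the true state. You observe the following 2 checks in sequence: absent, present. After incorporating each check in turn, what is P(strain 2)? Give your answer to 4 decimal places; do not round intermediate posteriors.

0.2185

After 'absent': normaliser = 0.25·0.3000 + 0.75·0.2500 + 0.55·0.4500; P(strain 1) ≈ 0.1471, P(strain 2) ≈ 0.3676, P(strain 3) ≈ 0.4853
After 'present': normaliser = 0.75·0.1471 + 0.25·0.3676 + 0.45·0.4853; P(strain 1) ≈ 0.2622, P(strain 2) ≈ 0.2185, P(strain 3) ≈ 0.5192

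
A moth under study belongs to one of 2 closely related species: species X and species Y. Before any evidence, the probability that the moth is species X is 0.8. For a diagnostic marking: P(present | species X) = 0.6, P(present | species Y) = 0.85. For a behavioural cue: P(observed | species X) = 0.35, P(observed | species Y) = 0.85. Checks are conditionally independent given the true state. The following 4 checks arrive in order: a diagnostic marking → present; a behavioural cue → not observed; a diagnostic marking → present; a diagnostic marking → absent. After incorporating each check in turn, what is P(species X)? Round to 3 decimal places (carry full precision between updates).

0.958

After a diagnostic marking='present': P(species X) = 0.6·0.8000 / (0.6·0.8000 + 0.85·0.2000) ≈ 0.7385
After a behavioural cue='not observed': P(species X) = 0.65·0.7385 / (0.65·0.7385 + 0.15·0.2615) ≈ 0.9244
After a diagnostic marking='present': P(species X) = 0.6·0.9244 / (0.6·0.9244 + 0.85·0.0756) ≈ 0.8962
After a diagnostic marking='absent': P(species X) = 0.4·0.8962 / (0.4·0.8962 + 0.15·0.1038) ≈ 0.9584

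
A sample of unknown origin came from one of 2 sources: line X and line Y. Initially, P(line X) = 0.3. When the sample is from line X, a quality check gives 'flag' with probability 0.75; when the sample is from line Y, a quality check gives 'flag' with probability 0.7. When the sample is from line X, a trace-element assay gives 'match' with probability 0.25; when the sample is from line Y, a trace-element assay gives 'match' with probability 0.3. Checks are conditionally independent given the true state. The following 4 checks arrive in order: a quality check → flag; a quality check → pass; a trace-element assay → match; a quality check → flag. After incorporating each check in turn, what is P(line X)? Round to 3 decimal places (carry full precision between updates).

After a quality check='flag': P(line X) = 0.75·0.3000 / (0.75·0.3000 + 0.7·0.7000) ≈ 0.3147
After a quality check='pass': P(line X) = 0.25·0.3147 / (0.25·0.3147 + 0.3·0.6853) ≈ 0.2768
After a trace-element assay='match': P(line X) = 0.25·0.2768 / (0.25·0.2768 + 0.3·0.7232) ≈ 0.2418
After a quality check='flag': P(line X) = 0.75·0.2418 / (0.75·0.2418 + 0.7·0.7582) ≈ 0.2547

0.255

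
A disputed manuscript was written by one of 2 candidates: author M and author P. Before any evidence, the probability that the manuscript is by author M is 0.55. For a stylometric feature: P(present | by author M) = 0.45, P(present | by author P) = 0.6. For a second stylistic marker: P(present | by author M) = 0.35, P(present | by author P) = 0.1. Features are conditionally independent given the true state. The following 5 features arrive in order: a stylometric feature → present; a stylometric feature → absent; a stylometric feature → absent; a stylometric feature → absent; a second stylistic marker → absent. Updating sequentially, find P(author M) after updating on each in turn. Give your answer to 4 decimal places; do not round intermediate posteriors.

0.6325

After a stylometric feature='present': P(author M) = 0.45·0.5500 / (0.45·0.5500 + 0.6·0.4500) ≈ 0.4783
After a stylometric feature='absent': P(author M) = 0.55·0.4783 / (0.55·0.4783 + 0.4·0.5217) ≈ 0.5576
After a stylometric feature='absent': P(author M) = 0.55·0.5576 / (0.55·0.5576 + 0.4·0.4424) ≈ 0.6341
After a stylometric feature='absent': P(author M) = 0.55·0.6341 / (0.55·0.6341 + 0.4·0.3659) ≈ 0.7044
After a second stylistic marker='absent': P(author M) = 0.65·0.7044 / (0.65·0.7044 + 0.9·0.2956) ≈ 0.6325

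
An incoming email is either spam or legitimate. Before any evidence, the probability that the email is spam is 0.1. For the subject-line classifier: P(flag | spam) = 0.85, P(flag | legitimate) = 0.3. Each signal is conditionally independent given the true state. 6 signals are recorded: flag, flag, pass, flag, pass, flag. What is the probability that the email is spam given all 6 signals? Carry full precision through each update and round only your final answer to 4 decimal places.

After 'flag': P(spam) = 0.85·0.1000 / (0.85·0.1000 + 0.3·0.9000) ≈ 0.2394
After 'flag': P(spam) = 0.85·0.2394 / (0.85·0.2394 + 0.3·0.7606) ≈ 0.4715
After 'pass': P(spam) = 0.15·0.4715 / (0.15·0.4715 + 0.7·0.5285) ≈ 0.1605
After 'flag': P(spam) = 0.85·0.1605 / (0.85·0.1605 + 0.3·0.8395) ≈ 0.3513
After 'pass': P(spam) = 0.15·0.3513 / (0.15·0.3513 + 0.7·0.6487) ≈ 0.1040
After 'flag': P(spam) = 0.85·0.1040 / (0.85·0.1040 + 0.3·0.8960) ≈ 0.2474

0.2474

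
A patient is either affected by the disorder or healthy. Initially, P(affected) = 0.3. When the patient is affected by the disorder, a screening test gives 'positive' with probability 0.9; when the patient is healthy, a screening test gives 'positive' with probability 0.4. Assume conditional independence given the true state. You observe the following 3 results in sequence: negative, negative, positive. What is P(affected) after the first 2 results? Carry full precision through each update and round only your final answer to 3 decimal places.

After 'negative': P(affected) = 0.1·0.3000 / (0.1·0.3000 + 0.6·0.7000) ≈ 0.0667
After 'negative': P(affected) = 0.1·0.0667 / (0.1·0.0667 + 0.6·0.9333) ≈ 0.0118

0.012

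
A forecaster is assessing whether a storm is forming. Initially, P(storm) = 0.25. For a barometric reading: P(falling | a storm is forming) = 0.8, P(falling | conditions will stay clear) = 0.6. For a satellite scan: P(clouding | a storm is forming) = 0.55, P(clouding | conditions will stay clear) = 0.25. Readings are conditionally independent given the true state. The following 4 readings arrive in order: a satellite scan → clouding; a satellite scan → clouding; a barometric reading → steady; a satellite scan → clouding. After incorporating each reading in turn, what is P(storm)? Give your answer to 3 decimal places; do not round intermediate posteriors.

0.640

After a satellite scan='clouding': P(storm) = 0.55·0.2500 / (0.55·0.2500 + 0.25·0.7500) ≈ 0.4231
After a satellite scan='clouding': P(storm) = 0.55·0.4231 / (0.55·0.4231 + 0.25·0.5769) ≈ 0.6173
After a barometric reading='steady': P(storm) = 0.2·0.6173 / (0.2·0.6173 + 0.4·0.3827) ≈ 0.4465
After a satellite scan='clouding': P(storm) = 0.55·0.4465 / (0.55·0.4465 + 0.25·0.5535) ≈ 0.6396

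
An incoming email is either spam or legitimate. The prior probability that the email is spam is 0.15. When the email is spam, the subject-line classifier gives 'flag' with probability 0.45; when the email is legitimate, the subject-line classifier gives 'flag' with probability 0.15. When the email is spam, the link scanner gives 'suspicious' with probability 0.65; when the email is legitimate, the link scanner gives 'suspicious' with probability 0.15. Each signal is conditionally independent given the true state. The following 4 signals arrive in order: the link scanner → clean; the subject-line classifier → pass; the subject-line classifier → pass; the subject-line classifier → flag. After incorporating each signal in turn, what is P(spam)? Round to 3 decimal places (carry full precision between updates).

0.084

Apply Bayes' rule sequentially, carrying P(spam) forward.
After the link scanner='clean': P(spam) = 0.35·0.1500 / (0.35·0.1500 + 0.85·0.8500) ≈ 0.0677
After the subject-line classifier='pass': P(spam) = 0.55·0.0677 / (0.55·0.0677 + 0.85·0.9323) ≈ 0.0449
After the subject-line classifier='pass': P(spam) = 0.55·0.0449 / (0.55·0.0449 + 0.85·0.9551) ≈ 0.0295
After the subject-line classifier='flag': P(spam) = 0.45·0.0295 / (0.45·0.0295 + 0.15·0.9705) ≈ 0.0836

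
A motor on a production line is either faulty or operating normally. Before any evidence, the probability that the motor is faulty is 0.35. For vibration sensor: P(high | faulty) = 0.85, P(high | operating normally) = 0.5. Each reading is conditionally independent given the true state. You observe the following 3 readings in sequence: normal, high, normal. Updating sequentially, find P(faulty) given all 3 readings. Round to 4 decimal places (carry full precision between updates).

After 'normal': P(faulty) = 0.15·0.3500 / (0.15·0.3500 + 0.5·0.6500) ≈ 0.1391
After 'high': P(faulty) = 0.85·0.1391 / (0.85·0.1391 + 0.5·0.8609) ≈ 0.2154
After 'normal': P(faulty) = 0.15·0.2154 / (0.15·0.2154 + 0.5·0.7846) ≈ 0.0761

0.0761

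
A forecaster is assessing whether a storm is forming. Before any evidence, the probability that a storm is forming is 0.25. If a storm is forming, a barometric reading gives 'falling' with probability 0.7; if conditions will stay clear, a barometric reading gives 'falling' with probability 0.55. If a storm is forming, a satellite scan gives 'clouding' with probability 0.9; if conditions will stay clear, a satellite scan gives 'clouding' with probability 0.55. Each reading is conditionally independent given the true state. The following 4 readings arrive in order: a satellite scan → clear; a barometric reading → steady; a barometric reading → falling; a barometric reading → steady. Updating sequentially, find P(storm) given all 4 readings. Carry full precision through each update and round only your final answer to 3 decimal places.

After a satellite scan='clear': P(storm) = 0.1·0.2500 / (0.1·0.2500 + 0.45·0.7500) ≈ 0.0690
After a barometric reading='steady': P(storm) = 0.3·0.0690 / (0.3·0.0690 + 0.45·0.9310) ≈ 0.0471
After a barometric reading='falling': P(storm) = 0.7·0.0471 / (0.7·0.0471 + 0.55·0.9529) ≈ 0.0591
After a barometric reading='steady': P(storm) = 0.3·0.0591 / (0.3·0.0591 + 0.45·0.9409) ≈ 0.0402

0.040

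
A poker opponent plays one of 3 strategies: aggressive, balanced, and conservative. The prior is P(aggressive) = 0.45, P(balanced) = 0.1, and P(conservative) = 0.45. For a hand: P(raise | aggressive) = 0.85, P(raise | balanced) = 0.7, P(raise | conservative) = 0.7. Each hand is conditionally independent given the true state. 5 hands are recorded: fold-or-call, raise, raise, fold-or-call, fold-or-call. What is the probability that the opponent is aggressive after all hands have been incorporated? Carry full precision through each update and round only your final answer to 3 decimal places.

0.131

After 'fold-or-call': normaliser = 0.15·0.4500 + 0.3·0.1000 + 0.3·0.4500; P(aggressive) ≈ 0.2903, P(balanced) ≈ 0.1290, P(conservative) ≈ 0.5806
After 'raise': normaliser = 0.85·0.2903 + 0.7·0.1290 + 0.7·0.5806; P(aggressive) ≈ 0.3319, P(balanced) ≈ 0.1215, P(conservative) ≈ 0.5466
After 'raise': normaliser = 0.85·0.3319 + 0.7·0.1215 + 0.7·0.5466; P(aggressive) ≈ 0.3762, P(balanced) ≈ 0.1134, P(conservative) ≈ 0.5103
After 'fold-or-call': normaliser = 0.15·0.3762 + 0.3·0.1134 + 0.3·0.5103; P(aggressive) ≈ 0.2317, P(balanced) ≈ 0.1397, P(conservative) ≈ 0.6286
After 'fold-or-call': normaliser = 0.15·0.2317 + 0.3·0.1397 + 0.3·0.6286; P(aggressive) ≈ 0.1310, P(balanced) ≈ 0.1580, P(conservative) ≈ 0.7110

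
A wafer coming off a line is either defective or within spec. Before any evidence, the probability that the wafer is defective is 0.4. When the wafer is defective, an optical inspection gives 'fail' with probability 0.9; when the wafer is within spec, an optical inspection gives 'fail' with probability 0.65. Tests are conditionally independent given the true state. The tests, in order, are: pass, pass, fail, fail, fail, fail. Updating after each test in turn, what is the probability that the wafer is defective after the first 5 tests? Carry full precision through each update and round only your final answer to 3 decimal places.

Apply Bayes' rule sequentially, carrying P(defective) forward.
After 'pass': P(defective) = 0.1·0.4000 / (0.1·0.4000 + 0.35·0.6000) ≈ 0.1600
After 'pass': P(defective) = 0.1·0.1600 / (0.1·0.1600 + 0.35·0.8400) ≈ 0.0516
After 'fail': P(defective) = 0.9·0.0516 / (0.9·0.0516 + 0.65·0.9484) ≈ 0.0701
After 'fail': P(defective) = 0.9·0.0701 / (0.9·0.0701 + 0.65·0.9299) ≈ 0.0945
After 'fail': P(defective) = 0.9·0.0945 / (0.9·0.0945 + 0.65·0.9055) ≈ 0.1262

0.126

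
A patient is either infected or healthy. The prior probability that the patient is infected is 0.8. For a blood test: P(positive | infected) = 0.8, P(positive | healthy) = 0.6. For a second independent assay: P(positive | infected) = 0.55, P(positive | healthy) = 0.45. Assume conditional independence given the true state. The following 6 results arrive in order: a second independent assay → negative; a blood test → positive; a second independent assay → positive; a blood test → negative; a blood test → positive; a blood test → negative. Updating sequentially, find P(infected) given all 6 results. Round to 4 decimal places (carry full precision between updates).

Each posterior becomes the prior for the next update.
After a second independent assay='negative': P(infected) = 0.45·0.8000 / (0.45·0.8000 + 0.55·0.2000) ≈ 0.7660
After a blood test='positive': P(infected) = 0.8·0.7660 / (0.8·0.7660 + 0.6·0.2340) ≈ 0.8136
After a second independent assay='positive': P(infected) = 0.55·0.8136 / (0.55·0.8136 + 0.45·0.1864) ≈ 0.8421
After a blood test='negative': P(infected) = 0.2·0.8421 / (0.2·0.8421 + 0.4·0.1579) ≈ 0.7273
After a blood test='positive': P(infected) = 0.8·0.7273 / (0.8·0.7273 + 0.6·0.2727) ≈ 0.7805
After a blood test='negative': P(infected) = 0.2·0.7805 / (0.2·0.7805 + 0.4·0.2195) ≈ 0.6400

0.6400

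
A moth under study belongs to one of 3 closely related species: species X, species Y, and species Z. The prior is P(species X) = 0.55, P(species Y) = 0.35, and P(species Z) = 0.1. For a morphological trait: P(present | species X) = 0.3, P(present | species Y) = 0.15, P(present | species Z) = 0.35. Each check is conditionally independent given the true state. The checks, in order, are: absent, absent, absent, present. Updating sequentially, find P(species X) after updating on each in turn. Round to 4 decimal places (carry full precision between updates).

Each posterior becomes the prior for the next update.
After 'absent': normaliser = 0.7·0.5500 + 0.85·0.3500 + 0.65·0.1000; P(species X) ≈ 0.5151, P(species Y) ≈ 0.3980, P(species Z) ≈ 0.0870
After 'absent': normaliser = 0.7·0.5151 + 0.85·0.3980 + 0.65·0.0870; P(species X) ≈ 0.4773, P(species Y) ≈ 0.4479, P(species Z) ≈ 0.0748
After 'absent': normaliser = 0.7·0.4773 + 0.85·0.4479 + 0.65·0.0748; P(species X) ≈ 0.4376, P(species Y) ≈ 0.4986, P(species Z) ≈ 0.0637
After 'present': normaliser = 0.3·0.4376 + 0.15·0.4986 + 0.35·0.0637; P(species X) ≈ 0.5749, P(species Y) ≈ 0.3275, P(species Z) ≈ 0.0976

0.5749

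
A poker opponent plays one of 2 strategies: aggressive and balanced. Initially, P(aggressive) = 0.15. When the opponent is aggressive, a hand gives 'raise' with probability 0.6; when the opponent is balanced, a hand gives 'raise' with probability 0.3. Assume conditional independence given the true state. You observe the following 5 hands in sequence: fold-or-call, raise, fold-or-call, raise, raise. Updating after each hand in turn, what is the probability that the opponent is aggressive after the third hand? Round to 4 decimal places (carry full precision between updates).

0.1033

Apply Bayes' rule sequentially, carrying P(aggressive) forward.
After 'fold-or-call': P(aggressive) = 0.4·0.1500 / (0.4·0.1500 + 0.7·0.8500) ≈ 0.0916
After 'raise': P(aggressive) = 0.6·0.0916 / (0.6·0.0916 + 0.3·0.9084) ≈ 0.1678
After 'fold-or-call': P(aggressive) = 0.4·0.1678 / (0.4·0.1678 + 0.7·0.8322) ≈ 0.1033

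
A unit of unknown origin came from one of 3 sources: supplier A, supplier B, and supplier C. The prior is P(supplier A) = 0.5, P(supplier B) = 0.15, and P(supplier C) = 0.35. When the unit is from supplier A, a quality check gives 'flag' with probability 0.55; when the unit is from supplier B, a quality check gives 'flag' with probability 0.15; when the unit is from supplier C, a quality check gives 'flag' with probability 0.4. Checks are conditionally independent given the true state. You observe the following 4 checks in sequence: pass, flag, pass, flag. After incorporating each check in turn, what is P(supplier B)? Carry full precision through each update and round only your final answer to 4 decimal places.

Apply Bayes' rule sequentially, carrying P(supplier B) forward.
After 'pass': normaliser = 0.45·0.5000 + 0.85·0.1500 + 0.6·0.3500; P(supplier A) ≈ 0.4000, P(supplier B) ≈ 0.2267, P(supplier C) ≈ 0.3733
After 'flag': normaliser = 0.55·0.4000 + 0.15·0.2267 + 0.4·0.3733; P(supplier A) ≈ 0.5455, P(supplier B) ≈ 0.0843, P(supplier C) ≈ 0.3702
After 'pass': normaliser = 0.45·0.5455 + 0.85·0.0843 + 0.6·0.3702; P(supplier A) ≈ 0.4552, P(supplier B) ≈ 0.1329, P(supplier C) ≈ 0.4120
After 'flag': normaliser = 0.55·0.4552 + 0.15·0.1329 + 0.4·0.4120; P(supplier A) ≈ 0.5754, P(supplier B) ≈ 0.0458, P(supplier C) ≈ 0.3788

0.0458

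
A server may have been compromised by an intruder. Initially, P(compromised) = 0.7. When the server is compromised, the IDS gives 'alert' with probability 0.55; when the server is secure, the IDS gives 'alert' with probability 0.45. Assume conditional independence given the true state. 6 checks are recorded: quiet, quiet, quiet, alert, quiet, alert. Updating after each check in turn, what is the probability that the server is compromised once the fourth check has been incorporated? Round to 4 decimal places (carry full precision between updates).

0.6097

Each posterior becomes the prior for the next update.
After 'quiet': P(compromised) = 0.45·0.7000 / (0.45·0.7000 + 0.55·0.3000) ≈ 0.6562
After 'quiet': P(compromised) = 0.45·0.6562 / (0.45·0.6562 + 0.55·0.3438) ≈ 0.6097
After 'quiet': P(compromised) = 0.45·0.6097 / (0.45·0.6097 + 0.55·0.3903) ≈ 0.5610
After 'alert': P(compromised) = 0.55·0.5610 / (0.55·0.5610 + 0.45·0.4390) ≈ 0.6097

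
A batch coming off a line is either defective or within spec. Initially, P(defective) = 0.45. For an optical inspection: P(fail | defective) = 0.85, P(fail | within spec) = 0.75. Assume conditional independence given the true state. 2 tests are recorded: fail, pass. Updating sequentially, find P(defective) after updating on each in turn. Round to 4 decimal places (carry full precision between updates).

0.3575

After 'fail': P(defective) = 0.85·0.4500 / (0.85·0.4500 + 0.75·0.5500) ≈ 0.4811
After 'pass': P(defective) = 0.15·0.4811 / (0.15·0.4811 + 0.25·0.5189) ≈ 0.3575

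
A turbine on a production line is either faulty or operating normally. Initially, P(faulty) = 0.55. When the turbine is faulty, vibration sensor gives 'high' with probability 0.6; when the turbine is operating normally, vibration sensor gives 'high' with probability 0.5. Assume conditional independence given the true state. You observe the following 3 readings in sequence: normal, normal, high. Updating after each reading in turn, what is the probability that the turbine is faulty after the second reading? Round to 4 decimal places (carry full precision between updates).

After 'normal': P(faulty) = 0.4·0.5500 / (0.4·0.5500 + 0.5·0.4500) ≈ 0.4944
After 'normal': P(faulty) = 0.4·0.4944 / (0.4·0.4944 + 0.5·0.5056) ≈ 0.4389

0.4389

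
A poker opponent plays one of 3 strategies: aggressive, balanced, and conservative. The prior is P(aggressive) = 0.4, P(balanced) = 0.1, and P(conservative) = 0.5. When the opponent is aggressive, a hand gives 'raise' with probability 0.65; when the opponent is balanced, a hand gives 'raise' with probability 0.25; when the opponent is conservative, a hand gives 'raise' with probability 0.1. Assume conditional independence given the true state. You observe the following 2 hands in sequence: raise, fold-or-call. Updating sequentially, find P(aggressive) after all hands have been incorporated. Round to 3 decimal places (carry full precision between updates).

0.588

After 'raise': normaliser = 0.65·0.4000 + 0.25·0.1000 + 0.1·0.5000; P(aggressive) ≈ 0.7761, P(balanced) ≈ 0.0746, P(conservative) ≈ 0.1493
After 'fold-or-call': normaliser = 0.35·0.7761 + 0.75·0.0746 + 0.9·0.1493; P(aggressive) ≈ 0.5880, P(balanced) ≈ 0.1212, P(conservative) ≈ 0.2908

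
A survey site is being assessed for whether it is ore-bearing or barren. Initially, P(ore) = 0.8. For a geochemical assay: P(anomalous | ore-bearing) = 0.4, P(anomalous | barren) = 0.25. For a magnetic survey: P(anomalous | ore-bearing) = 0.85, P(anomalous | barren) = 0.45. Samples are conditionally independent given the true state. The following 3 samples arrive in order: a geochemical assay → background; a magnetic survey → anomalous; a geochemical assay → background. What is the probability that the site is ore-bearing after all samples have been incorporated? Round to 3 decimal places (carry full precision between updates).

0.829

After a geochemical assay='background': P(ore) = 0.6·0.8000 / (0.6·0.8000 + 0.75·0.2000) ≈ 0.7619
After a magnetic survey='anomalous': P(ore) = 0.85·0.7619 / (0.85·0.7619 + 0.45·0.2381) ≈ 0.8580
After a geochemical assay='background': P(ore) = 0.6·0.8580 / (0.6·0.8580 + 0.75·0.1420) ≈ 0.8286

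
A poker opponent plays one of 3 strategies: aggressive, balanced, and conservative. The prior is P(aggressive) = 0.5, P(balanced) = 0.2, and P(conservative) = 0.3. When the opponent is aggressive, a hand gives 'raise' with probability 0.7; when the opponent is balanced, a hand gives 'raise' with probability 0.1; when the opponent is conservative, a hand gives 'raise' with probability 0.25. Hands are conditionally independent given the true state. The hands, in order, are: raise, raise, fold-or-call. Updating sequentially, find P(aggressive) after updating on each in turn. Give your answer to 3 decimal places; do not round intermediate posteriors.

0.822

Each posterior becomes the prior for the next update.
After 'raise': normaliser = 0.7·0.5000 + 0.1·0.2000 + 0.25·0.3000; P(aggressive) ≈ 0.7865, P(balanced) ≈ 0.0449, P(conservative) ≈ 0.1685
After 'raise': normaliser = 0.7·0.7865 + 0.1·0.0449 + 0.25·0.1685; P(aggressive) ≈ 0.9219, P(balanced) ≈ 0.0075, P(conservative) ≈ 0.0706
After 'fold-or-call': normaliser = 0.3·0.9219 + 0.9·0.0075 + 0.75·0.0706; P(aggressive) ≈ 0.8225, P(balanced) ≈ 0.0201, P(conservative) ≈ 0.1574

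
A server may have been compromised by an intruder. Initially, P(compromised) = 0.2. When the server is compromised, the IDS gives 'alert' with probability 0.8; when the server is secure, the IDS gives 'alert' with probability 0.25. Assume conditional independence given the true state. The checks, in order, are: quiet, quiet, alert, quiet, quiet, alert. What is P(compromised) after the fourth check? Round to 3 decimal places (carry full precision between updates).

0.015

After 'quiet': P(compromised) = 0.2·0.2000 / (0.2·0.2000 + 0.75·0.8000) ≈ 0.0625
After 'quiet': P(compromised) = 0.2·0.0625 / (0.2·0.0625 + 0.75·0.9375) ≈ 0.0175
After 'alert': P(compromised) = 0.8·0.0175 / (0.8·0.0175 + 0.25·0.9825) ≈ 0.0538
After 'quiet': P(compromised) = 0.2·0.0538 / (0.2·0.0538 + 0.75·0.9462) ≈ 0.0149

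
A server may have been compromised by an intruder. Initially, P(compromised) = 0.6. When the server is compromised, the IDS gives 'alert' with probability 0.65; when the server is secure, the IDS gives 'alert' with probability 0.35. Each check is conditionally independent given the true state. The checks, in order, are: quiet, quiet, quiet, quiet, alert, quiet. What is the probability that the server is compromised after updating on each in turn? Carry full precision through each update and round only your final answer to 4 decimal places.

After 'quiet': P(compromised) = 0.35·0.6000 / (0.35·0.6000 + 0.65·0.4000) ≈ 0.4468
After 'quiet': P(compromised) = 0.35·0.4468 / (0.35·0.4468 + 0.65·0.5532) ≈ 0.3031
After 'quiet': P(compromised) = 0.35·0.3031 / (0.35·0.3031 + 0.65·0.6969) ≈ 0.1897
After 'quiet': P(compromised) = 0.35·0.1897 / (0.35·0.1897 + 0.65·0.8103) ≈ 0.1120
After 'alert': P(compromised) = 0.65·0.1120 / (0.65·0.1120 + 0.35·0.8880) ≈ 0.1897
After 'quiet': P(compromised) = 0.35·0.1897 / (0.35·0.1897 + 0.65·0.8103) ≈ 0.1120

0.1120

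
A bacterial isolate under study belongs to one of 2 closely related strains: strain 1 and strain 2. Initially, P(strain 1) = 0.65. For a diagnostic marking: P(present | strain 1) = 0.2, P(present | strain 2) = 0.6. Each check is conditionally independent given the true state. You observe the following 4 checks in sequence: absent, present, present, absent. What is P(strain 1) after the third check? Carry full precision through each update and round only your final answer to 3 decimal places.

After 'absent': P(strain 1) = 0.8·0.6500 / (0.8·0.6500 + 0.4·0.3500) ≈ 0.7879
After 'present': P(strain 1) = 0.2·0.7879 / (0.2·0.7879 + 0.6·0.2121) ≈ 0.5532
After 'present': P(strain 1) = 0.2·0.5532 / (0.2·0.5532 + 0.6·0.4468) ≈ 0.2921

0.292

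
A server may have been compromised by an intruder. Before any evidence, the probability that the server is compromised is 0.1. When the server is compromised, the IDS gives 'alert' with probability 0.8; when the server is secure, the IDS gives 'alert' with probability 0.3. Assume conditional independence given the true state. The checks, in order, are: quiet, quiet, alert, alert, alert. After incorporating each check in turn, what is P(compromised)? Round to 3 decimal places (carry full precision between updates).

After 'quiet': P(compromised) = 0.2·0.1000 / (0.2·0.1000 + 0.7·0.9000) ≈ 0.0308
After 'quiet': P(compromised) = 0.2·0.0308 / (0.2·0.0308 + 0.7·0.9692) ≈ 0.0090
After 'alert': P(compromised) = 0.8·0.0090 / (0.8·0.0090 + 0.3·0.9910) ≈ 0.0236
After 'alert': P(compromised) = 0.8·0.0236 / (0.8·0.0236 + 0.3·0.9764) ≈ 0.0606
After 'alert': P(compromised) = 0.8·0.0606 / (0.8·0.0606 + 0.3·0.9394) ≈ 0.1468

0.147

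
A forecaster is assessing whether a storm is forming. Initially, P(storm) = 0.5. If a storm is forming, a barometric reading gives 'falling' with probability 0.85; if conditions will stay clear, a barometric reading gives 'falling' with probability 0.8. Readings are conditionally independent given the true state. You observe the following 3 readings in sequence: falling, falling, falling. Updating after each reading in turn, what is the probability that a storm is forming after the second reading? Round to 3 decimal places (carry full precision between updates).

After 'falling': P(storm) = 0.85·0.5000 / (0.85·0.5000 + 0.8·0.5000) ≈ 0.5152
After 'falling': P(storm) = 0.85·0.5152 / (0.85·0.5152 + 0.8·0.4848) ≈ 0.5303

0.530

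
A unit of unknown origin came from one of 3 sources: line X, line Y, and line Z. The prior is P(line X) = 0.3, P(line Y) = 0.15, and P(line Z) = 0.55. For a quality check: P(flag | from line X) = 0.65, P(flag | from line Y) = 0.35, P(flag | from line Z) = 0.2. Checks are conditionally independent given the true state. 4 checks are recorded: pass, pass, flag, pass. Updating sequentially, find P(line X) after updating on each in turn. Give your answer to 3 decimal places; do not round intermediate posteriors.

0.106

After 'pass': normaliser = 0.35·0.3000 + 0.65·0.1500 + 0.8·0.5500; P(line X) ≈ 0.1634, P(line Y) ≈ 0.1518, P(line Z) ≈ 0.6848
After 'pass': normaliser = 0.35·0.1634 + 0.65·0.1518 + 0.8·0.6848; P(line X) ≈ 0.0813, P(line Y) ≈ 0.1402, P(line Z) ≈ 0.7785
After 'flag': normaliser = 0.65·0.0813 + 0.35·0.1402 + 0.2·0.7785; P(line X) ≈ 0.2051, P(line Y) ≈ 0.1904, P(line Z) ≈ 0.6045
After 'pass': normaliser = 0.35·0.2051 + 0.65·0.1904 + 0.8·0.6045; P(line X) ≈ 0.1057, P(line Y) ≈ 0.1823, P(line Z) ≈ 0.7120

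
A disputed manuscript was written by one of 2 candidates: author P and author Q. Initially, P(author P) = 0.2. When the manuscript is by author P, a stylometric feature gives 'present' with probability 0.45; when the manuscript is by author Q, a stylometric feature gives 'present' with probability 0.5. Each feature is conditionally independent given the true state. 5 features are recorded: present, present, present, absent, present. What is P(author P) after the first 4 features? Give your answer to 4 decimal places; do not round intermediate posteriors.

0.1670

After 'present': P(author P) = 0.45·0.2000 / (0.45·0.2000 + 0.5·0.8000) ≈ 0.1837
After 'present': P(author P) = 0.45·0.1837 / (0.45·0.1837 + 0.5·0.8163) ≈ 0.1684
After 'present': P(author P) = 0.45·0.1684 / (0.45·0.1684 + 0.5·0.8316) ≈ 0.1542
After 'absent': P(author P) = 0.55·0.1542 / (0.55·0.1542 + 0.5·0.8458) ≈ 0.1670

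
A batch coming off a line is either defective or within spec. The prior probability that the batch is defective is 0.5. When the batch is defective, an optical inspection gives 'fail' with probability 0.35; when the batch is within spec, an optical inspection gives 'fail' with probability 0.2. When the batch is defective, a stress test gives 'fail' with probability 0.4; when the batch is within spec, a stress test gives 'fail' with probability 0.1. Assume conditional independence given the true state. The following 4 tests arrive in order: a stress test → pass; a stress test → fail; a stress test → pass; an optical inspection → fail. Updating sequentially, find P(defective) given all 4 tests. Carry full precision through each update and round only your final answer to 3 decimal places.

0.757

Each posterior becomes the prior for the next update.
After a stress test='pass': P(defective) = 0.6·0.5000 / (0.6·0.5000 + 0.9·0.5000) ≈ 0.4000
After a stress test='fail': P(defective) = 0.4·0.4000 / (0.4·0.4000 + 0.1·0.6000) ≈ 0.7273
After a stress test='pass': P(defective) = 0.6·0.7273 / (0.6·0.7273 + 0.9·0.2727) ≈ 0.6400
After an optical inspection='fail': P(defective) = 0.35·0.6400 / (0.35·0.6400 + 0.2·0.3600) ≈ 0.7568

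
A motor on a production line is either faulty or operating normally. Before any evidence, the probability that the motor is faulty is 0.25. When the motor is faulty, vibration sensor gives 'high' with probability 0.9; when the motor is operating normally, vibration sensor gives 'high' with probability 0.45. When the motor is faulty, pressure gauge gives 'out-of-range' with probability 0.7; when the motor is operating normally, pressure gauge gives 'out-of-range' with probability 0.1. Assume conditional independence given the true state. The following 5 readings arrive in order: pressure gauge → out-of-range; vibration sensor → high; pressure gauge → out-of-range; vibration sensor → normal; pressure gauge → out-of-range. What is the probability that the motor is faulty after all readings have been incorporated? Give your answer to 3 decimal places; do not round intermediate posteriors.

Each posterior becomes the prior for the next update.
After pressure gauge='out-of-range': P(faulty) = 0.7·0.2500 / (0.7·0.2500 + 0.1·0.7500) ≈ 0.7000
After vibration sensor='high': P(faulty) = 0.9·0.7000 / (0.9·0.7000 + 0.45·0.3000) ≈ 0.8235
After pressure gauge='out-of-range': P(faulty) = 0.7·0.8235 / (0.7·0.8235 + 0.1·0.1765) ≈ 0.9703
After vibration sensor='normal': P(faulty) = 0.1·0.9703 / (0.1·0.9703 + 0.55·0.0297) ≈ 0.8559
After pressure gauge='out-of-range': P(faulty) = 0.7·0.8559 / (0.7·0.8559 + 0.1·0.1441) ≈ 0.9765

0.977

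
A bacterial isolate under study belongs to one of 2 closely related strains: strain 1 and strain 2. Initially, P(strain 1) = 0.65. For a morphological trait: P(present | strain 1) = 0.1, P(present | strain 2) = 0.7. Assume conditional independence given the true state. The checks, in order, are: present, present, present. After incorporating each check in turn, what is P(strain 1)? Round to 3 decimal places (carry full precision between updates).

After 'present': P(strain 1) = 0.1·0.6500 / (0.1·0.6500 + 0.7·0.3500) ≈ 0.2097
After 'present': P(strain 1) = 0.1·0.2097 / (0.1·0.2097 + 0.7·0.7903) ≈ 0.0365
After 'present': P(strain 1) = 0.1·0.0365 / (0.1·0.0365 + 0.7·0.9635) ≈ 0.0054

0.005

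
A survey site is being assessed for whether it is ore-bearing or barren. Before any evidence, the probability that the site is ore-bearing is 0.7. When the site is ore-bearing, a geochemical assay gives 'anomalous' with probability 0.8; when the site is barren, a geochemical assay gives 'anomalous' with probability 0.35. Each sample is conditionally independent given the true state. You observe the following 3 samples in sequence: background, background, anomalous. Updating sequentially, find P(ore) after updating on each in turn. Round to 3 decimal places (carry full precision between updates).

0.336

After 'background': P(ore) = 0.2·0.7000 / (0.2·0.7000 + 0.65·0.3000) ≈ 0.4179
After 'background': P(ore) = 0.2·0.4179 / (0.2·0.4179 + 0.65·0.5821) ≈ 0.1809
After 'anomalous': P(ore) = 0.8·0.1809 / (0.8·0.1809 + 0.35·0.8191) ≈ 0.3355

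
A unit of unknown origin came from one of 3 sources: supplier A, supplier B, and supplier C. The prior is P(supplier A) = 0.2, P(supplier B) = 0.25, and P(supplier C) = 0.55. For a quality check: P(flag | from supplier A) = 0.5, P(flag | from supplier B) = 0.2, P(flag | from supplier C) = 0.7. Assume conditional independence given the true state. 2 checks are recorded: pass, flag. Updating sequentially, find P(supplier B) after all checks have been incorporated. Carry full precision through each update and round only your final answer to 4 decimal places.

0.1946

Each posterior becomes the prior for the next update.
After 'pass': normaliser = 0.5·0.2000 + 0.8·0.2500 + 0.3·0.5500; P(supplier A) ≈ 0.2151, P(supplier B) ≈ 0.4301, P(supplier C) ≈ 0.3548
After 'flag': normaliser = 0.5·0.2151 + 0.2·0.4301 + 0.7·0.3548; P(supplier A) ≈ 0.2433, P(supplier B) ≈ 0.1946, P(supplier C) ≈ 0.5620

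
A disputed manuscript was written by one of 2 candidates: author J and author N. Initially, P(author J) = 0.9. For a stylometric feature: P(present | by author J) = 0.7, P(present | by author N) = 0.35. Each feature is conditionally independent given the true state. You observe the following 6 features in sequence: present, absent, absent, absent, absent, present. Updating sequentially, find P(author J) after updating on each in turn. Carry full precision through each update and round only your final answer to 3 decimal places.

After 'present': P(author J) = 0.7·0.9000 / (0.7·0.9000 + 0.35·0.1000) ≈ 0.9474
After 'absent': P(author J) = 0.3·0.9474 / (0.3·0.9474 + 0.65·0.0526) ≈ 0.8926
After 'absent': P(author J) = 0.3·0.8926 / (0.3·0.8926 + 0.65·0.1074) ≈ 0.7931
After 'absent': P(author J) = 0.3·0.7931 / (0.3·0.7931 + 0.65·0.2069) ≈ 0.6389
After 'absent': P(author J) = 0.3·0.6389 / (0.3·0.6389 + 0.65·0.3611) ≈ 0.4496
After 'present': P(author J) = 0.7·0.4496 / (0.7·0.4496 + 0.35·0.5504) ≈ 0.6203

0.620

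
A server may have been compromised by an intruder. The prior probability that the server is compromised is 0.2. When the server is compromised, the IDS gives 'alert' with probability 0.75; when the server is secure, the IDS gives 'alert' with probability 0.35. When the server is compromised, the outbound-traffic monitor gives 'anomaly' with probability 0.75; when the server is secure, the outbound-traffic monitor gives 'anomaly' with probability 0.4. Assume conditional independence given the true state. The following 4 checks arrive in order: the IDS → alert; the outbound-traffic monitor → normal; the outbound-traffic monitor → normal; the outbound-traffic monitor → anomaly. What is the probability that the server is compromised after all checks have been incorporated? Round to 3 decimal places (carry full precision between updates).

Each posterior becomes the prior for the next update.
After the IDS='alert': P(compromised) = 0.75·0.2000 / (0.75·0.2000 + 0.35·0.8000) ≈ 0.3488
After the outbound-traffic monitor='normal': P(compromised) = 0.25·0.3488 / (0.25·0.3488 + 0.6·0.6512) ≈ 0.1825
After the outbound-traffic monitor='normal': P(compromised) = 0.25·0.1825 / (0.25·0.1825 + 0.6·0.8175) ≈ 0.0851
After the outbound-traffic monitor='anomaly': P(compromised) = 0.75·0.0851 / (0.75·0.0851 + 0.4·0.9149) ≈ 0.1485

0.148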